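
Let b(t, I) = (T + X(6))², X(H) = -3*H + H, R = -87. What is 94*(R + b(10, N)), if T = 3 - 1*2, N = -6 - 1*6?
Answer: 3196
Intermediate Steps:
X(H) = -2*H
N = -12 (N = -6 - 6 = -12)
T = 1 (T = 3 - 2 = 1)
b(t, I) = 121 (b(t, I) = (1 - 2*6)² = (1 - 12)² = (-11)² = 121)
94*(R + b(10, N)) = 94*(-87 + 121) = 94*34 = 3196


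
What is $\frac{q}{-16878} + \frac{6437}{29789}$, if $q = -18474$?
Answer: $\frac{109827612}{83796457} \approx 1.3106$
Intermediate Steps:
$\frac{q}{-16878} + \frac{6437}{29789} = - \frac{18474}{-16878} + \frac{6437}{29789} = \left(-18474\right) \left(- \frac{1}{16878}\right) + 6437 \cdot \frac{1}{29789} = \frac{3079}{2813} + \frac{6437}{29789} = \frac{109827612}{83796457}$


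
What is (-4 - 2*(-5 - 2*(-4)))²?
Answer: 100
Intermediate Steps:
(-4 - 2*(-5 - 2*(-4)))² = (-4 - 2*(-5 + 8))² = (-4 - 2*3)² = (-4 - 6)² = (-10)² = 100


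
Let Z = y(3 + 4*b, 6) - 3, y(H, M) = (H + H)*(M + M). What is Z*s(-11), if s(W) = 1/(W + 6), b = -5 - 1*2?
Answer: 603/5 ≈ 120.60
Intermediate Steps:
b = -7 (b = -5 - 2 = -7)
s(W) = 1/(6 + W)
y(H, M) = 4*H*M (y(H, M) = (2*H)*(2*M) = 4*H*M)
Z = -603 (Z = 4*(3 + 4*(-7))*6 - 3 = 4*(3 - 28)*6 - 3 = 4*(-25)*6 - 3 = -600 - 3 = -603)
Z*s(-11) = -603/(6 - 11) = -603/(-5) = -603*(-⅕) = 603/5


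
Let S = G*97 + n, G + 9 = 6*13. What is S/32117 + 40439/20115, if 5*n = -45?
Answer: 1433228023/646033455 ≈ 2.2185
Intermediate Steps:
G = 69 (G = -9 + 6*13 = -9 + 78 = 69)
n = -9 (n = (1/5)*(-45) = -9)
S = 6684 (S = 69*97 - 9 = 6693 - 9 = 6684)
S/32117 + 40439/20115 = 6684/32117 + 40439/20115 = 1433228023/646033455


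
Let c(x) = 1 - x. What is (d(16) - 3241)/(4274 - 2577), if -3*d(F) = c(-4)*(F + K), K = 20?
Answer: -3301/1697 ≈ -1.9452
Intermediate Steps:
d(F) = -100/3 - 5*F/3 (d(F) = -(1 - 1*(-4))*(F + 20)/3 = -(1 + 4)*(20 + F)/3 = -5*(20 + F)/3 = -(100 + 5*F)/3 = -100/3 - 5*F/3)
(d(16) - 3241)/(4274 - 2577) = ((-100/3 - 5/3*16) - 3241)/(4274 - 2577) = ((-100/3 - 80/3) - 3241)/1697 = (-60 - 3241)*(1/1697) = -3301*1/1697 = -3301/1697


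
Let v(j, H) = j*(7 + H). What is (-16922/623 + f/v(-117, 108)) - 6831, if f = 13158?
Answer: -6388500151/931385 ≈ -6859.1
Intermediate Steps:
(-16922/623 + f/v(-117, 108)) - 6831 = (-16922/623 + 13158/((-117*(7 + 108)))) - 6831 = (-16922*1/623 + 13158/((-117*115))) - 6831 = (-16922/623 + 13158/(-13455)) - 6831 = (-16922/623 + 13158*(-1/13455)) - 6831 = (-16922/623 - 1462/1495) - 6831 = -26209216/931385 - 6831 = -6388500151/931385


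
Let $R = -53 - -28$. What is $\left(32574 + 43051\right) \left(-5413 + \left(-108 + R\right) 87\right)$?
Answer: $-1284415000$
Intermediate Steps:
$R = -25$ ($R = -53 + 28 = -25$)
$\left(32574 + 43051\right) \left(-5413 + \left(-108 + R\right) 87\right) = \left(32574 + 43051\right) \left(-5413 + \left(-108 - 25\right) 87\right) = 75625 \left(-5413 - 11571\right) = 75625 \left(-16984\right) = -1284415000$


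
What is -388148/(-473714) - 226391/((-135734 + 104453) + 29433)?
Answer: 4907358349/39791976 ≈ 123.33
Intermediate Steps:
-388148/(-473714) - 226391/((-135734 + 104453) + 29433) = -388148*(-1/473714) - 226391/(-31281 + 29433) = 194074/236857 - 226391/(-1848) = 194074/236857 - 226391*(-1/1848) = 194074/236857 + 20581/168 = 4907358349/39791976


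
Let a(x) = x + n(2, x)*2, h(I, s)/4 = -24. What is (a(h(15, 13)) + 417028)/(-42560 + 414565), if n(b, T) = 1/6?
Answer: 1250797/1116015 ≈ 1.1208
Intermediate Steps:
n(b, T) = 1/6
h(I, s) = -96 (h(I, s) = 4*(-24) = -96)
a(x) = 1/3 + x (a(x) = x + (1/6)*2 = x + 1/3 = 1/3 + x)
(a(h(15, 13)) + 417028)/(-42560 + 414565) = ((1/3 - 96) + 417028)/(-42560 + 414565) = (-287/3 + 417028)/372005 = (1250797/3)*(1/372005) = 1250797/1116015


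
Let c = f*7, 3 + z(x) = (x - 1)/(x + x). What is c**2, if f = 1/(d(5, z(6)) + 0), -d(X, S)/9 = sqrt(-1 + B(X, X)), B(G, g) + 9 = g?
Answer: -49/405 ≈ -0.12099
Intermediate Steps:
B(G, g) = -9 + g
z(x) = -3 + (-1 + x)/(2*x) (z(x) = -3 + (x - 1)/(x + x) = -3 + (-1 + x)/((2*x)) = -3 + (-1 + x)*(1/(2*x)) = -3 + (-1 + x)/(2*x))
d(X, S) = -9*sqrt(-10 + X) (d(X, S) = -9*sqrt(-1 + (-9 + X)) = -9*sqrt(-10 + X))
f = I*sqrt(5)/45 (f = 1/(-9*sqrt(-10 + 5) + 0) = 1/(-9*I*sqrt(5) + 0) = 1/(-9*I*sqrt(5)) = I*sqrt(5)/45 ≈ 0.04969*I)
c = 7*I*sqrt(5)/45 (c = (I*sqrt(5)/45)*7 = 7*I*sqrt(5)/45 ≈ 0.34783*I)
c**2 = (7*I*sqrt(5)/45)**2 = -49/405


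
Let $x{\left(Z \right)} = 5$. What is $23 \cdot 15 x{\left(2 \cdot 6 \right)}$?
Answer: $1725$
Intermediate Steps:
$23 \cdot 15 x{\left(2 \cdot 6 \right)} = 23 \cdot 15 \cdot 5 = 345 \cdot 5 = 1725$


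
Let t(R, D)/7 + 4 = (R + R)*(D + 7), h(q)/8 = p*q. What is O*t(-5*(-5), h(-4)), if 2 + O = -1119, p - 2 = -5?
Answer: -40380662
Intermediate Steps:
p = -3 (p = 2 - 5 = -3)
h(q) = -24*q (h(q) = 8*(-3*q) = -24*q)
t(R, D) = -28 + 14*R*(7 + D) (t(R, D) = -28 + 7*((R + R)*(D + 7)) = -28 + 7*((2*R)*(7 + D)) = -28 + 7*(2*R*(7 + D)) = -28 + 14*R*(7 + D))
O = -1121 (O = -2 - 1119 = -1121)
O*t(-5*(-5), h(-4)) = -1121*(-28 + 98*(-5*(-5)) + 14*(-24*(-4))*(-5*(-5))) = -1121*(-28 + 98*25 + 14*96*25) = -1121*(-28 + 2450 + 33600) = -1121*36022 = -40380662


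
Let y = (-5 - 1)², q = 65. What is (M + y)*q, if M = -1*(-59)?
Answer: 6175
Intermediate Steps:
M = 59
y = 36 (y = (-6)² = 36)
(M + y)*q = (59 + 36)*65 = 95*65 = 6175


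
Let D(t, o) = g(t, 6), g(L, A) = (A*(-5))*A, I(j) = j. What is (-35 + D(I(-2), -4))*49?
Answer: -10535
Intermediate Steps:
g(L, A) = -5*A**2 (g(L, A) = (-5*A)*A = -5*A**2)
D(t, o) = -180 (D(t, o) = -5*6**2 = -5*36 = -180)
(-35 + D(I(-2), -4))*49 = (-35 - 180)*49 = -215*49 = -10535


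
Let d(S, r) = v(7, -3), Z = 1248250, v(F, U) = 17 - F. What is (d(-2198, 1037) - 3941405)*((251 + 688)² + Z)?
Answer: -8395057049545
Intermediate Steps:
d(S, r) = 10 (d(S, r) = 17 - 1*7 = 17 - 7 = 10)
(d(-2198, 1037) - 3941405)*((251 + 688)² + Z) = (10 - 3941405)*((251 + 688)² + 1248250) = -3941395*(939² + 1248250) = -3941395*(881721 + 1248250) = -3941395*2129971 = -8395057049545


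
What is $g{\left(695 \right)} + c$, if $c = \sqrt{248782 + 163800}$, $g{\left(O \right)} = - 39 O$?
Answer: $-27105 + \sqrt{412582} \approx -26463.0$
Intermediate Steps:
$c = \sqrt{412582} \approx 642.33$
$g{\left(695 \right)} + c = \left(-39\right) 695 + \sqrt{412582} = -27105 + \sqrt{412582}$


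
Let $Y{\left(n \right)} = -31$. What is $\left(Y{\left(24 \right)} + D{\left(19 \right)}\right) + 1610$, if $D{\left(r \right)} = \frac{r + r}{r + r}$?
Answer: $1580$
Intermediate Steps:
$D{\left(r \right)} = 1$ ($D{\left(r \right)} = \frac{2 r}{2 r} = 2 r \frac{1}{2 r} = 1$)
$\left(Y{\left(24 \right)} + D{\left(19 \right)}\right) + 1610 = \left(-31 + 1\right) + 1610 = -30 + 1610 = 1580$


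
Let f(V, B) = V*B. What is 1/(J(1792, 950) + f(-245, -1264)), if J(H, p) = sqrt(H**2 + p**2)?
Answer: 77420/23974397159 - sqrt(1028441)/47948794318 ≈ 3.2081e-6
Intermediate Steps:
f(V, B) = B*V
1/(J(1792, 950) + f(-245, -1264)) = 1/(sqrt(1792**2 + 950**2) - 1264*(-245)) = 1/(sqrt(3211264 + 902500) + 309680) = 1/(sqrt(4113764) + 309680) = 1/(2*sqrt(1028441) + 309680) = 1/(309680 + 2*sqrt(1028441))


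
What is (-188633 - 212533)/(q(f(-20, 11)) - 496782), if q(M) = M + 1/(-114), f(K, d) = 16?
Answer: 45732924/56631325 ≈ 0.80756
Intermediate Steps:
q(M) = -1/114 + M (q(M) = M - 1/114 = -1/114 + M)
(-188633 - 212533)/(q(f(-20, 11)) - 496782) = (-188633 - 212533)/((-1/114 + 16) - 496782) = -401166/(1823/114 - 496782) = -401166/(-56631325/114) = -401166*(-114/56631325) = 45732924/56631325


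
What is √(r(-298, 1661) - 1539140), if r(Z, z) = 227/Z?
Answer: I*√136681856206/298 ≈ 1240.6*I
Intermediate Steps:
√(r(-298, 1661) - 1539140) = √(227/(-298) - 1539140) = √(227*(-1/298) - 1539140) = √(-227/298 - 1539140) = √(-458663947/298) = I*√136681856206/298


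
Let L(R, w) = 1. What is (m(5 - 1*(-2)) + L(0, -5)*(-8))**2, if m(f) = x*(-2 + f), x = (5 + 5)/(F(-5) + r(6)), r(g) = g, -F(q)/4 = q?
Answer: 6241/169 ≈ 36.929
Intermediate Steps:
F(q) = -4*q
x = 5/13 (x = (5 + 5)/(-4*(-5) + 6) = 10/(20 + 6) = 10/26 = 10*(1/26) = 5/13 ≈ 0.38462)
m(f) = -10/13 + 5*f/13 (m(f) = 5*(-2 + f)/13 = -10/13 + 5*f/13)
(m(5 - 1*(-2)) + L(0, -5)*(-8))**2 = ((-10/13 + 5*(5 - 1*(-2))/13) + 1*(-8))**2 = ((-10/13 + 5*(5 + 2)/13) - 8)**2 = ((-10/13 + (5/13)*7) - 8)**2 = ((-10/13 + 35/13) - 8)**2 = (25/13 - 8)**2 = (-79/13)**2 = 6241/169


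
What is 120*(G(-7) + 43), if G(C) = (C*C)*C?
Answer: -36000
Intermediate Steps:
G(C) = C³ (G(C) = C²*C = C³)
120*(G(-7) + 43) = 120*((-7)³ + 43) = 120*(-343 + 43) = 120*(-300) = -36000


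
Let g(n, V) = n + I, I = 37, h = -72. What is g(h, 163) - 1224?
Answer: -1259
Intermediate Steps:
g(n, V) = 37 + n (g(n, V) = n + 37 = 37 + n)
g(h, 163) - 1224 = (37 - 72) - 1224 = -35 - 1224 = -1259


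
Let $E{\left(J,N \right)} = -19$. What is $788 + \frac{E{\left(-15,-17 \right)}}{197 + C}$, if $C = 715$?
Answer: $\frac{37823}{48} \approx 787.98$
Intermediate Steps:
$788 + \frac{E{\left(-15,-17 \right)}}{197 + C} = 788 - \frac{19}{197 + 715} = 788 - \frac{19}{912} = 788 - \frac{1}{48} = \frac{37823}{48}$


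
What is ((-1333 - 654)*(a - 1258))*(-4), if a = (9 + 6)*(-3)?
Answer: -10356244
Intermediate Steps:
a = -45 (a = 15*(-3) = -45)
((-1333 - 654)*(a - 1258))*(-4) = ((-1333 - 654)*(-45 - 1258))*(-4) = -1987*(-1303)*(-4) = 2589061*(-4) = -10356244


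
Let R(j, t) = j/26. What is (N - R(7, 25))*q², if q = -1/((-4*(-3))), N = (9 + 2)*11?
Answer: 3139/3744 ≈ 0.83841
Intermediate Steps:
R(j, t) = j/26 (R(j, t) = j*(1/26) = j/26)
N = 121 (N = 11*11 = 121)
q = -1/12 ≈ -0.083333
(N - R(7, 25))*q² = (121 - 7/26)*(-1/12)² = (121 - 1*7/26)*(1/144) = (121 - 7/26)*(1/144) = (3139/26)*(1/144) = 3139/3744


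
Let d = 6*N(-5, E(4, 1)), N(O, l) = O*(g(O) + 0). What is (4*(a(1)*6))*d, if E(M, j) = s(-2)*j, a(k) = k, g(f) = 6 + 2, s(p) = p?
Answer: -5760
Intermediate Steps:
g(f) = 8
E(M, j) = -2*j
N(O, l) = 8*O (N(O, l) = O*(8 + 0) = O*8 = 8*O)
d = -240 (d = 6*(8*(-5)) = 6*(-40) = -240)
(4*(a(1)*6))*d = (4*(1*6))*(-240) = (4*6)*(-240) = 24*(-240) = -5760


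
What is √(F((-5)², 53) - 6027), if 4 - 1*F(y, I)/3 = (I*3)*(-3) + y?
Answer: I*√4659 ≈ 68.257*I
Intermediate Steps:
F(y, I) = 12 - 3*y + 27*I (F(y, I) = 12 - 3*((I*3)*(-3) + y) = 12 - 3*((3*I)*(-3) + y) = 12 - 3*(-9*I + y) = 12 - 3*(y - 9*I) = 12 + (-3*y + 27*I) = 12 - 3*y + 27*I)
√(F((-5)², 53) - 6027) = √((12 - 3*(-5)² + 27*53) - 6027) = √((12 - 3*25 + 1431) - 6027) = √((12 - 75 + 1431) - 6027) = √(1368 - 6027) = √(-4659) = I*√4659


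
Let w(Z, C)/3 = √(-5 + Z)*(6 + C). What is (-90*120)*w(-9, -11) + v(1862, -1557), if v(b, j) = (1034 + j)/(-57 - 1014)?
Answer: 523/1071 + 162000*I*√14 ≈ 0.48833 + 6.0615e+5*I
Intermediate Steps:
w(Z, C) = 3*√(-5 + Z)*(6 + C) (w(Z, C) = 3*(√(-5 + Z)*(6 + C)) = 3*√(-5 + Z)*(6 + C))
v(b, j) = -1034/1071 - j/1071 (v(b, j) = (1034 + j)/(-1071) = (1034 + j)*(-1/1071) = -1034/1071 - j/1071)
(-90*120)*w(-9, -11) + v(1862, -1557) = (-90*120)*(3*√(-5 - 9)*(6 - 11)) + (-1034/1071 - 1/1071*(-1557)) = -32400*√(-14)*(-5) + (-1034/1071 + 173/119) = -32400*I*√14*(-5) + 523/1071 = -(-162000)*I*√14 + 523/1071 = 162000*I*√14 + 523/1071 = 523/1071 + 162000*I*√14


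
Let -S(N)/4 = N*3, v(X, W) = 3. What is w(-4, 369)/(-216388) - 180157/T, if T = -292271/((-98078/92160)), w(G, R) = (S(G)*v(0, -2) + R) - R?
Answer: -478416642913411/728570155944960 ≈ -0.65665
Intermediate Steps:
S(N) = -12*N (S(N) = -4*N*3 = -12*N)
w(G, R) = -36*G (w(G, R) = (-12*G*3 + R) - R = (-36*G + R) - R = (R - 36*G) - R = -36*G)
T = 13467847680/49039 (T = -292271/((-98078*1/92160)) = -292271/(-49039/46080) = -292271*(-46080/49039) = 13467847680/49039 ≈ 2.7464e+5)
w(-4, 369)/(-216388) - 180157/T = -36*(-4)/(-216388) - 180157/13467847680/49039 = 144*(-1/216388) - 180157*49039/13467847680 = -36/54097 - 8834719123/13467847680 = -478416642913411/728570155944960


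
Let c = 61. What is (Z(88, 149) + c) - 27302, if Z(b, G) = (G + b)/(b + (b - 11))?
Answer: -1498176/55 ≈ -27240.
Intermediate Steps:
Z(b, G) = (G + b)/(-11 + 2*b) (Z(b, G) = (G + b)/(b + (-11 + b)) = (G + b)/(-11 + 2*b))
(Z(88, 149) + c) - 27302 = ((149 + 88)/(-11 + 2*88) + 61) - 27302 = (237/(-11 + 176) + 61) - 27302 = (237/165 + 61) - 27302 = ((1/165)*237 + 61) - 27302 = (79/55 + 61) - 27302 = 3434/55 - 27302 = -1498176/55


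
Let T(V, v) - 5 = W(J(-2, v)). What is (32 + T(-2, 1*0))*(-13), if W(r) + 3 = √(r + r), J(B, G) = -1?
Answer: -442 - 13*I*√2 ≈ -442.0 - 18.385*I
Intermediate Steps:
W(r) = -3 + √2*√r (W(r) = -3 + √(r + r) = -3 + √(2*r) = -3 + √2*√r)
T(V, v) = 2 + I*√2 (T(V, v) = 5 + (-3 + √2*√(-1)) = 5 + (-3 + √2*I) = 5 + (-3 + I*√2) = 2 + I*√2)
(32 + T(-2, 1*0))*(-13) = (32 + (2 + I*√2))*(-13) = (34 + I*√2)*(-13) = -442 - 13*I*√2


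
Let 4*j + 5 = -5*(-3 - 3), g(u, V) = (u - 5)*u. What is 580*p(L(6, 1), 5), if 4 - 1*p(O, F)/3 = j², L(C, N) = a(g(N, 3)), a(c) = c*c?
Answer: -244035/4 ≈ -61009.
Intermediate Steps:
g(u, V) = u*(-5 + u) (g(u, V) = (-5 + u)*u = u*(-5 + u))
a(c) = c²
j = 25/4 (j = -5/4 + (-5*(-3 - 3))/4 = -5/4 + (-5*(-6))/4 = -5/4 + (¼)*30 = -5/4 + 15/2 = 25/4 ≈ 6.2500)
L(C, N) = N²*(-5 + N)² (L(C, N) = (N*(-5 + N))² = N²*(-5 + N)²)
p(O, F) = -1683/16 (p(O, F) = 12 - 3*(25/4)² = 12 - 3*625/16 = 12 - 1875/16 = -1683/16)
580*p(L(6, 1), 5) = 580*(-1683/16) = -244035/4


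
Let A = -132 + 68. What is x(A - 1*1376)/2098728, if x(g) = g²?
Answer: 28800/29149 ≈ 0.98803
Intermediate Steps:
A = -64
x(A - 1*1376)/2098728 = (-64 - 1*1376)²/2098728 = (-64 - 1376)²*(1/2098728) = (-1440)²*(1/2098728) = 2073600*(1/2098728) = 28800/29149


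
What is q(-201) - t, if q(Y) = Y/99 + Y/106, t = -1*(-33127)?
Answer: -115891981/3498 ≈ -33131.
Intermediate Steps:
t = 33127
q(Y) = 205*Y/10494 (q(Y) = Y*(1/99) + Y*(1/106) = Y/99 + Y/106 = 205*Y/10494)
q(-201) - t = (205/10494)*(-201) - 1*33127 = -13735/3498 - 33127 = -115891981/3498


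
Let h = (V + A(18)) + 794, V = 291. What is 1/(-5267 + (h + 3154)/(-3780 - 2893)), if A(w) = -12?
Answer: -6673/35150918 ≈ -0.00018984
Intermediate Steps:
h = 1073 (h = (291 - 12) + 794 = 279 + 794 = 1073)
1/(-5267 + (h + 3154)/(-3780 - 2893)) = 1/(-5267 + (1073 + 3154)/(-3780 - 2893)) = 1/(-5267 + 4227/(-6673)) = 1/(-5267 + 4227*(-1/6673)) = 1/(-5267 - 4227/6673) = 1/(-35150918/6673) = -6673/35150918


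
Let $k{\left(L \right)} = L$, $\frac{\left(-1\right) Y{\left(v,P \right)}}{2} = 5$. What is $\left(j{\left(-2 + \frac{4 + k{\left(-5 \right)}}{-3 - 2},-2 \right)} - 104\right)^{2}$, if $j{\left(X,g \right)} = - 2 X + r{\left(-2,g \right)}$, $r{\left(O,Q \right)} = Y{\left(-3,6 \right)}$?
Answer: $\frac{304704}{25} \approx 12188.0$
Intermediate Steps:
$Y{\left(v,P \right)} = -10$ ($Y{\left(v,P \right)} = \left(-2\right) 5 = -10$)
$r{\left(O,Q \right)} = -10$
$j{\left(X,g \right)} = -10 - 2 X$ ($j{\left(X,g \right)} = - 2 X - 10 = -10 - 2 X$)
$\left(j{\left(-2 + \frac{4 + k{\left(-5 \right)}}{-3 - 2},-2 \right)} - 104\right)^{2} = \left(\left(-10 - 2 \left(-2 + \frac{4 - 5}{-3 - 2}\right)\right) - 104\right)^{2} = \left(\left(-10 - 2 \left(-2 - \frac{1}{-5}\right)\right) - 104\right)^{2} = \left(\left(-10 - 2 \left(-2 - - \frac{1}{5}\right)\right) - 104\right)^{2} = \left(\left(-10 - 2 \left(-2 + \frac{1}{5}\right)\right) - 104\right)^{2} = \left(\left(-10 - - \frac{18}{5}\right) - 104\right)^{2} = \left(\left(-10 + \frac{18}{5}\right) - 104\right)^{2} = \left(- \frac{32}{5} - 104\right)^{2} = \left(- \frac{552}{5}\right)^{2} = \frac{304704}{25}$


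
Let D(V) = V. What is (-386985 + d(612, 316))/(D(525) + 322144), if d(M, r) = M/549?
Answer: -23606017/19682809 ≈ -1.1993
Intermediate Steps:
d(M, r) = M/549 (d(M, r) = M*(1/549) = M/549)
(-386985 + d(612, 316))/(D(525) + 322144) = (-386985 + (1/549)*612)/(525 + 322144) = (-386985 + 68/61)/322669 = -23606017/61*1/322669 = -23606017/19682809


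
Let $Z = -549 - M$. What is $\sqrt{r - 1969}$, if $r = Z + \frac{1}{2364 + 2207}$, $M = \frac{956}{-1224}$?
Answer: $\frac{i \sqrt{547197042722302}}{466242} \approx 50.172 i$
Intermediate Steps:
$M = - \frac{239}{306}$ ($M = 956 \left(- \frac{1}{1224}\right) = - \frac{239}{306} \approx -0.78105$)
$Z = - \frac{167755}{306}$ ($Z = -549 - - \frac{239}{306} = -549 + \frac{239}{306} = - \frac{167755}{306} \approx -548.22$)
$r = - \frac{766807799}{1398726}$ ($r = - \frac{167755}{306} + \frac{1}{2364 + 2207} = - \frac{167755}{306} + \frac{1}{4571} = - \frac{766807799}{1398726} \approx -548.22$)
$\sqrt{r - 1969} = \sqrt{- \frac{766807799}{1398726} - 1969} = \sqrt{- \frac{3520899293}{1398726}} = \frac{i \sqrt{547197042722302}}{466242}$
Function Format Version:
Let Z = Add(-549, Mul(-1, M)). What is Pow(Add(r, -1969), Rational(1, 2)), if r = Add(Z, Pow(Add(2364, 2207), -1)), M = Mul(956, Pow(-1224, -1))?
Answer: Mul(Rational(1, 466242), I, Pow(547197042722302, Rational(1, 2))) ≈ Mul(50.172, I)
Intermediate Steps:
M = Rational(-239, 306) (M = Mul(956, Rational(-1, 1224)) = Rational(-239, 306) ≈ -0.78105)
Z = Rational(-167755, 306) (Z = Add(-549, Mul(-1, Rational(-239, 306))) = Add(-549, Rational(239, 306)) = Rational(-167755, 306) ≈ -548.22)
r = Rational(-766807799, 1398726) (r = Add(Rational(-167755, 306), Pow(Add(2364, 2207), -1)) = Add(Rational(-167755, 306), Pow(4571, -1)) = Add(Rational(-167755, 306), Rational(1, 4571)) = Rational(-766807799, 1398726) ≈ -548.22)
Pow(Add(r, -1969), Rational(1, 2)) = Pow(Add(Rational(-766807799, 1398726), -1969), Rational(1, 2)) = Pow(Rational(-3520899293, 1398726), Rational(1, 2)) = Mul(Rational(1, 466242), I, Pow(547197042722302, Rational(1, 2)))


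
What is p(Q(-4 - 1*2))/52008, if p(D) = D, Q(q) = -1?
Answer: -1/52008 ≈ -1.9228e-5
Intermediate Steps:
p(Q(-4 - 1*2))/52008 = -1/52008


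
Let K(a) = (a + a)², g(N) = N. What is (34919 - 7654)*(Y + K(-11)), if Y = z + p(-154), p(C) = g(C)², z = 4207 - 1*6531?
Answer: 596449140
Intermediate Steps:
z = -2324 (z = 4207 - 6531 = -2324)
p(C) = C²
K(a) = 4*a² (K(a) = (2*a)² = 4*a²)
Y = 21392 (Y = -2324 + (-154)² = -2324 + 23716 = 21392)
(34919 - 7654)*(Y + K(-11)) = (34919 - 7654)*(21392 + 4*(-11)²) = 27265*(21392 + 4*121) = 27265*(21392 + 484) = 27265*21876 = 596449140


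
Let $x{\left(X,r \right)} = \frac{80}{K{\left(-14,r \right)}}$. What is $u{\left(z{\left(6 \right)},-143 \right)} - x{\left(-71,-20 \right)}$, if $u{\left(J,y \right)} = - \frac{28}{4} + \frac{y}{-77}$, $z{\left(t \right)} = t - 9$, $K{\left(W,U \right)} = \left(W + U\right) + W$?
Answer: $- \frac{73}{21} \approx -3.4762$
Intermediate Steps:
$K{\left(W,U \right)} = U + 2 W$ ($K{\left(W,U \right)} = \left(U + W\right) + W = U + 2 W$)
$z{\left(t \right)} = -9 + t$
$u{\left(J,y \right)} = -7 - \frac{y}{77}$ ($u{\left(J,y \right)} = \left(-28\right) \frac{1}{4} + y \left(- \frac{1}{77}\right) = -7 - \frac{y}{77}$)
$x{\left(X,r \right)} = \frac{80}{-28 + r}$ ($x{\left(X,r \right)} = \frac{80}{r + 2 \left(-14\right)} = \frac{80}{r - 28} = \frac{80}{-28 + r}$)
$u{\left(z{\left(6 \right)},-143 \right)} - x{\left(-71,-20 \right)} = \left(-7 - - \frac{13}{7}\right) - \frac{80}{-28 - 20} = \left(-7 + \frac{13}{7}\right) - \frac{80}{-48} = - \frac{36}{7} - 80 \left(- \frac{1}{48}\right) = - \frac{36}{7} - - \frac{5}{3} = - \frac{36}{7} + \frac{5}{3} = - \frac{73}{21}$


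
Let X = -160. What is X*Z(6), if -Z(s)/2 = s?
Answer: 1920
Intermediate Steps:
Z(s) = -2*s
X*Z(6) = -(-320)*6 = -160*(-12) = 1920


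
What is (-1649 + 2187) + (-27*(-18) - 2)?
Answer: 1022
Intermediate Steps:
(-1649 + 2187) + (-27*(-18) - 2) = 538 + (486 - 2) = 538 + 484 = 1022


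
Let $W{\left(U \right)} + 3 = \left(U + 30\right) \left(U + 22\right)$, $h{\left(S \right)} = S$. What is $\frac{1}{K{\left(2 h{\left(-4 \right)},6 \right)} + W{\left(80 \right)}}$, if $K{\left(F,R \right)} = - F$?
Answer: $\frac{1}{11225} \approx 8.9087 \cdot 10^{-5}$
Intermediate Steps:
$W{\left(U \right)} = -3 + \left(22 + U\right) \left(30 + U\right)$ ($W{\left(U \right)} = -3 + \left(U + 30\right) \left(U + 22\right) = -3 + \left(30 + U\right) \left(22 + U\right) = -3 + \left(22 + U\right) \left(30 + U\right)$)
$\frac{1}{K{\left(2 h{\left(-4 \right)},6 \right)} + W{\left(80 \right)}} = \frac{1}{- 2 \left(-4\right) + \left(657 + 80^{2} + 52 \cdot 80\right)} = \frac{1}{\left(-1\right) \left(-8\right) + \left(657 + 6400 + 4160\right)} = \frac{1}{8 + 11217} = \frac{1}{11225}$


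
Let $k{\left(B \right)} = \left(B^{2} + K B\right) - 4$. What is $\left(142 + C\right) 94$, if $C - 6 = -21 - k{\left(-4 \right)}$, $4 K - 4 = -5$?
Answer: $10716$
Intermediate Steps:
$K = - \frac{1}{4}$ ($K = 1 + \frac{1}{4} \left(-5\right) = 1 - \frac{5}{4} = - \frac{1}{4} \approx -0.25$)
$k{\left(B \right)} = -4 + B^{2} - \frac{B}{4}$ ($k{\left(B \right)} = \left(B^{2} - \frac{B}{4}\right) - 4 = -4 + B^{2} - \frac{B}{4}$)
$C = -28$ ($C = 6 - \left(33 + 1\right) = 6 - 34 = -28$)
$\left(142 + C\right) 94 = \left(142 - 28\right) 94 = 114 \cdot 94 = 10716$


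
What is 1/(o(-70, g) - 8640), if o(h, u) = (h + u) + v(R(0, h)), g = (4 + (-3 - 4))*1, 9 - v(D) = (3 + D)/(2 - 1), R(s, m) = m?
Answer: -1/8637 ≈ -0.00011578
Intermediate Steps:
v(D) = 6 - D (v(D) = 9 - (3 + D)/(2 - 1) = 9 - (3 + D)/1 = 9 - (3 + D) = 9 + (-3 - D) = 6 - D)
g = -3 (g = (4 - 7)*1 = -3*1 = -3)
o(h, u) = 6 + u (o(h, u) = (h + u) + (6 - h) = 6 + u)
1/(o(-70, g) - 8640) = 1/((6 - 3) - 8640) = 1/(3 - 8640) = 1/(-8637) = -1/8637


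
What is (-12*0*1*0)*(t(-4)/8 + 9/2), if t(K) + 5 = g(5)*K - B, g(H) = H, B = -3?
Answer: 0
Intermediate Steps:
t(K) = -2 + 5*K (t(K) = -5 + (5*K - 1*(-3)) = -5 + (5*K + 3) = -5 + (3 + 5*K) = -2 + 5*K)
(-12*0*1*0)*(t(-4)/8 + 9/2) = (-12*0*1*0)*((-2 + 5*(-4))/8 + 9/2) = (-0*0)*((-2 - 20)*(⅛) + 9*(½)) = (-12*0)*(-22*⅛ + 9/2) = 0*(-11/4 + 9/2) = 0*(7/4) = 0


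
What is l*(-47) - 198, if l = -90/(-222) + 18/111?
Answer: -8313/37 ≈ -224.68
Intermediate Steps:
l = 21/37 (l = -90*(-1/222) + 18*(1/111) = 15/37 + 6/37 = 21/37 ≈ 0.56757)
l*(-47) - 198 = (21/37)*(-47) - 198 = -987/37 - 198 = -8313/37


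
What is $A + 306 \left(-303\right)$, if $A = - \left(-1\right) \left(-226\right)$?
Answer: $-92944$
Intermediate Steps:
$A = -226$ ($A = \left(-1\right) 226 = -226$)
$A + 306 \left(-303\right) = -226 + 306 \left(-303\right) = -226 - 92718 = -92944$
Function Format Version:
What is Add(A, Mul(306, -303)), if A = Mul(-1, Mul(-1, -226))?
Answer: -92944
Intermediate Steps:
A = -226 (A = Mul(-1, 226) = -226)
Add(A, Mul(306, -303)) = Add(-226, Mul(306, -303)) = Add(-226, -92718) = -92944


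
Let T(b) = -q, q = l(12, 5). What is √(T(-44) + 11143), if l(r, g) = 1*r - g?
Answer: 8*√174 ≈ 105.53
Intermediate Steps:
l(r, g) = r - g
q = 7 (q = 12 - 1*5 = 12 - 5 = 7)
T(b) = -7 (T(b) = -1*7 = -7)
√(T(-44) + 11143) = √(-7 + 11143) = √11136 = 8*√174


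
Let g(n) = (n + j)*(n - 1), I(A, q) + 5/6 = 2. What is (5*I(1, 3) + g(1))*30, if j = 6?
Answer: 175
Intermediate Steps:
I(A, q) = 7/6 (I(A, q) = -⅚ + 2 = 7/6)
g(n) = (-1 + n)*(6 + n) (g(n) = (n + 6)*(n - 1) = (6 + n)*(-1 + n) = (-1 + n)*(6 + n))
(5*I(1, 3) + g(1))*30 = (5*(7/6) + (-6 + 1² + 5*1))*30 = (35/6 + (-6 + 1 + 5))*30 = (35/6 + 0)*30 = (35/6)*30 = 175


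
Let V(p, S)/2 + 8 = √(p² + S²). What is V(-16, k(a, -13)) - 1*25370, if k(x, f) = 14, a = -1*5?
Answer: -25386 + 4*√113 ≈ -25343.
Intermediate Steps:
a = -5
V(p, S) = -16 + 2*√(S² + p²) (V(p, S) = -16 + 2*√(p² + S²) = -16 + 2*√(S² + p²))
V(-16, k(a, -13)) - 1*25370 = (-16 + 2*√(14² + (-16)²)) - 1*25370 = (-16 + 2*√(196 + 256)) - 25370 = (-16 + 2*√452) - 25370 = (-16 + 2*(2*√113)) - 25370 = (-16 + 4*√113) - 25370 = -25386 + 4*√113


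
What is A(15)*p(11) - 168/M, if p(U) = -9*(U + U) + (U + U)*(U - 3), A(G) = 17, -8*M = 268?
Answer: -24722/67 ≈ -368.98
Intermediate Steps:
M = -67/2 (M = -⅛*268 = -67/2 ≈ -33.500)
p(U) = -18*U + 2*U*(-3 + U) (p(U) = -18*U + (2*U)*(-3 + U) = -18*U + 2*U*(-3 + U))
A(15)*p(11) - 168/M = 17*(2*11*(-12 + 11)) - 168/(-67/2) = 17*(2*11*(-1)) - 168*(-2/67) = 17*(-22) + 336/67 = -374 + 336/67 = -24722/67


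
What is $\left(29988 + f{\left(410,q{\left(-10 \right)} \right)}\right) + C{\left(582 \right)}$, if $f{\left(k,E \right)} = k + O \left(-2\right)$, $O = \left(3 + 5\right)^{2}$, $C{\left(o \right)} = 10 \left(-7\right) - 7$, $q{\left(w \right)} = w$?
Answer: $30193$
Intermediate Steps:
$C{\left(o \right)} = -77$ ($C{\left(o \right)} = -70 - 7 = -77$)
$O = 64$ ($O = 8^{2} = 64$)
$f{\left(k,E \right)} = -128 + k$ ($f{\left(k,E \right)} = k + 64 \left(-2\right) = k - 128 = -128 + k$)
$\left(29988 + f{\left(410,q{\left(-10 \right)} \right)}\right) + C{\left(582 \right)} = \left(29988 + \left(-128 + 410\right)\right) - 77 = \left(29988 + 282\right) - 77 = 30270 - 77 = 30193$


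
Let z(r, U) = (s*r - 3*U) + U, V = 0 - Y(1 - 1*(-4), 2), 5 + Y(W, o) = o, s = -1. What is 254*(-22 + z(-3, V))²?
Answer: 158750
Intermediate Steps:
Y(W, o) = -5 + o
V = 3 (V = 0 - (-5 + 2) = 0 - 1*(-3) = 0 + 3 = 3)
z(r, U) = -r - 2*U (z(r, U) = (-r - 3*U) + U = -r - 2*U)
254*(-22 + z(-3, V))² = 254*(-22 + (-1*(-3) - 2*3))² = 254*(-22 + (3 - 6))² = 254*(-22 - 3)² = 254*(-25)² = 254*625 = 158750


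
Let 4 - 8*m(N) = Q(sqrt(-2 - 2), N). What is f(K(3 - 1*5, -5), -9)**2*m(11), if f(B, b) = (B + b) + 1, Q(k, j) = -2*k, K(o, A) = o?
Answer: 50 + 50*I ≈ 50.0 + 50.0*I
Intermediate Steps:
f(B, b) = 1 + B + b
m(N) = 1/2 + I/2 (m(N) = 1/2 - (-1)*sqrt(-2 - 2)/4 = 1/2 - (-1)*sqrt(-4)/4 = 1/2 - (-1)*2*I/4 = 1/2 - (-1)*I/2 = 1/2 + I/2)
f(K(3 - 1*5, -5), -9)**2*m(11) = (1 + (3 - 1*5) - 9)**2*(1/2 + I/2) = (1 + (3 - 5) - 9)**2*(1/2 + I/2) = (1 - 2 - 9)**2*(1/2 + I/2) = (-10)**2*(1/2 + I/2) = 100*(1/2 + I/2) = 50 + 50*I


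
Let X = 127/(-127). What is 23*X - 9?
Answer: -32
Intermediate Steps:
X = -1 (X = 127*(-1/127) = -1)
23*X - 9 = 23*(-1) - 9 = -23 - 9 = -32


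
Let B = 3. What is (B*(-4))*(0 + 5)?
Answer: -60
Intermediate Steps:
(B*(-4))*(0 + 5) = (3*(-4))*(0 + 5) = -12*5 = -60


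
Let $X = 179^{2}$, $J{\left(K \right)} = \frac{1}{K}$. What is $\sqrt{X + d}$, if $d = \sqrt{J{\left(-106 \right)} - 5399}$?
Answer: $\frac{\sqrt{360012676 + 106 i \sqrt{60663270}}}{106} \approx 179.0 + 0.20525 i$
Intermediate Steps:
$d = \frac{i \sqrt{60663270}}{106}$ ($d = \sqrt{\frac{1}{-106} - 5399} = \sqrt{- \frac{1}{106} - 5399} = \sqrt{- \frac{572295}{106}} = \frac{i \sqrt{60663270}}{106} \approx 73.478 i$)
$X = 32041$
$\sqrt{X + d} = \sqrt{32041 + \frac{i \sqrt{60663270}}{106}}$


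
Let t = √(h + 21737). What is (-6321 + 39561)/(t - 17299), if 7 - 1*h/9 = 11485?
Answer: -287509380/149668483 - 16620*I*√81565/149668483 ≈ -1.921 - 0.031714*I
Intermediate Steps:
h = -103302 (h = 63 - 9*11485 = 63 - 103365 = -103302)
t = I*√81565 (t = √(-103302 + 21737) = √(-81565) = I*√81565 ≈ 285.6*I)
(-6321 + 39561)/(t - 17299) = (-6321 + 39561)/(I*√81565 - 17299) = 33240/(-17299 + I*√81565)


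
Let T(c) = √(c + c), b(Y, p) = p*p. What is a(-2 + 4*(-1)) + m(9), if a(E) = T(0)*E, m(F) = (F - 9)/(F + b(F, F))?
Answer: 0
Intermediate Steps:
b(Y, p) = p²
T(c) = √2*√c (T(c) = √(2*c) = √2*√c)
m(F) = (-9 + F)/(F + F²) (m(F) = (F - 9)/(F + F²) = (-9 + F)/(F + F²))
a(E) = 0 (a(E) = (√2*√0)*E = (√2*0)*E = 0*E = 0)
a(-2 + 4*(-1)) + m(9) = 0 + (-9 + 9)/(9*(1 + 9)) = 0 + (⅑)*0/10 = 0 + (⅑)*(⅒)*0 = 0 + 0 = 0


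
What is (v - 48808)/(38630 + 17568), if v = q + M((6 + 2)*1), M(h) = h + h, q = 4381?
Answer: -44411/56198 ≈ -0.79026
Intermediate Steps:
M(h) = 2*h
v = 4397 (v = 4381 + 2*((6 + 2)*1) = 4381 + 2*(8*1) = 4381 + 2*8 = 4381 + 16 = 4397)
(v - 48808)/(38630 + 17568) = (4397 - 48808)/(38630 + 17568) = -44411/56198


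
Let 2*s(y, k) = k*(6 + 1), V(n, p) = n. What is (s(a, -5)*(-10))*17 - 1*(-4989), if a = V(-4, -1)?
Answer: 7964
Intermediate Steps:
a = -4
s(y, k) = 7*k/2 (s(y, k) = (k*(6 + 1))/2 = (k*7)/2 = (7*k)/2 = 7*k/2)
(s(a, -5)*(-10))*17 - 1*(-4989) = (((7/2)*(-5))*(-10))*17 - 1*(-4989) = -35/2*(-10)*17 + 4989 = 175*17 + 4989 = 2975 + 4989 = 7964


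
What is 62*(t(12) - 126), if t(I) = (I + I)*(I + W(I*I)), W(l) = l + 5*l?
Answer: 1295676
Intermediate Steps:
W(l) = 6*l
t(I) = 2*I*(I + 6*I²) (t(I) = (I + I)*(I + 6*(I*I)) = (2*I)*(I + 6*I²) = 2*I*(I + 6*I²))
62*(t(12) - 126) = 62*(12²*(2 + 12*12) - 126) = 62*(144*(2 + 144) - 126) = 62*(144*146 - 126) = 62*(21024 - 126) = 62*20898 = 1295676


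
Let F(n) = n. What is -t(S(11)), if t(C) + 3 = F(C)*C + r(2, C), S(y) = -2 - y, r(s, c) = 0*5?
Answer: -166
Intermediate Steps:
r(s, c) = 0
t(C) = -3 + C² (t(C) = -3 + (C*C + 0) = -3 + (C² + 0) = -3 + C²)
-t(S(11)) = -(-3 + (-2 - 1*11)²) = -(-3 + (-2 - 11)²) = -(-3 + (-13)²) = -(-3 + 169) = -1*166 = -166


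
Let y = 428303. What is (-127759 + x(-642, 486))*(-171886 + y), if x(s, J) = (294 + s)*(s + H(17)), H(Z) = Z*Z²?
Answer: -413874217939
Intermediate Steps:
H(Z) = Z³
x(s, J) = (294 + s)*(4913 + s) (x(s, J) = (294 + s)*(s + 17³) = (294 + s)*(s + 4913) = (294 + s)*(4913 + s))
(-127759 + x(-642, 486))*(-171886 + y) = (-127759 + (1444422 + (-642)² + 5207*(-642)))*(-171886 + 428303) = (-127759 + (1444422 + 412164 - 3342894))*256417 = (-127759 - 1486308)*256417 = -1614067*256417 = -413874217939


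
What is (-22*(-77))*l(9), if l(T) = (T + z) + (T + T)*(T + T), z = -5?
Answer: 555632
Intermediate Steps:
l(T) = -5 + T + 4*T² (l(T) = (T - 5) + (T + T)*(T + T) = (-5 + T) + (2*T)*(2*T) = (-5 + T) + 4*T² = -5 + T + 4*T²)
(-22*(-77))*l(9) = (-22*(-77))*(-5 + 9 + 4*9²) = 1694*(-5 + 9 + 4*81) = 1694*(-5 + 9 + 324) = 1694*328 = 555632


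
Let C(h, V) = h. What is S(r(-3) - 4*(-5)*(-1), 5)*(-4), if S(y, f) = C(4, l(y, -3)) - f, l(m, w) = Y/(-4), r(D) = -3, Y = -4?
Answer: 4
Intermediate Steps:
l(m, w) = 1 (l(m, w) = -4/(-4) = -4*(-¼) = 1)
S(y, f) = 4 - f
S(r(-3) - 4*(-5)*(-1), 5)*(-4) = (4 - 1*5)*(-4) = (4 - 5)*(-4) = -1*(-4) = 4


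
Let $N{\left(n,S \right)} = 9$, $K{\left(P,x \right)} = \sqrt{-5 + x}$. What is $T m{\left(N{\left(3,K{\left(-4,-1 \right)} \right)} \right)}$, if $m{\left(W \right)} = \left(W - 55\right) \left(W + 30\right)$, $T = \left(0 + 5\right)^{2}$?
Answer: $-44850$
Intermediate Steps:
$T = 25$ ($T = 5^{2} = 25$)
$m{\left(W \right)} = \left(-55 + W\right) \left(30 + W\right)$
$T m{\left(N{\left(3,K{\left(-4,-1 \right)} \right)} \right)} = 25 \left(-1650 + 9^{2} - 225\right) = 25 \left(-1650 + 81 - 225\right) = 25 \left(-1794\right) = -44850$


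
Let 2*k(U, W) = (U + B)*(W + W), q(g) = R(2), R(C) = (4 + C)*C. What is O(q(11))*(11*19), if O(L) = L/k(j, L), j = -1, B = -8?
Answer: -209/9 ≈ -23.222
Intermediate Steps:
R(C) = C*(4 + C)
q(g) = 12 (q(g) = 2*(4 + 2) = 2*6 = 12)
k(U, W) = W*(-8 + U) (k(U, W) = ((U - 8)*(W + W))/2 = ((-8 + U)*(2*W))/2 = (2*W*(-8 + U))/2 = W*(-8 + U))
O(L) = -⅑ (O(L) = L/((L*(-8 - 1))) = L/((L*(-9))) = L/((-9*L)) = L*(-1/(9*L)) = -⅑)
O(q(11))*(11*19) = -11*19/9 = -⅑*209 = -209/9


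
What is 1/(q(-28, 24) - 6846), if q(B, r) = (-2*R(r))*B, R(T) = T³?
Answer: 1/767298 ≈ 1.3033e-6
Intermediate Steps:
q(B, r) = -2*B*r³ (q(B, r) = (-2*r³)*B = -2*B*r³)
1/(q(-28, 24) - 6846) = 1/(-2*(-28)*24³ - 6846) = 1/(-2*(-28)*13824 - 6846) = 1/(774144 - 6846) = 1/767298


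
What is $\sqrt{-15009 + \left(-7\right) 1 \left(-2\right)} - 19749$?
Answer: $-19749 + i \sqrt{14995} \approx -19749.0 + 122.45 i$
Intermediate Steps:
$\sqrt{-15009 + \left(-7\right) 1 \left(-2\right)} - 19749 = \sqrt{-15009 - -14} - 19749 = \sqrt{-15009 + 14} - 19749 = \sqrt{-14995} - 19749 = i \sqrt{14995} - 19749 = -19749 + i \sqrt{14995}$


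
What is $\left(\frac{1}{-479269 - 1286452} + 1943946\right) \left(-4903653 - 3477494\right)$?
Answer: $- \frac{28768004423862199555}{1765721} \approx -1.6292 \cdot 10^{13}$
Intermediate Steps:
$\left(\frac{1}{-479269 - 1286452} + 1943946\right) \left(-4903653 - 3477494\right) = \left(\frac{1}{-1765721} + 1943946\right) \left(-8381147\right) = \left(- \frac{1}{1765721} + 1943946\right) \left(-8381147\right) = \frac{3432466275065}{1765721} \left(-8381147\right) = - \frac{28768004423862199555}{1765721}$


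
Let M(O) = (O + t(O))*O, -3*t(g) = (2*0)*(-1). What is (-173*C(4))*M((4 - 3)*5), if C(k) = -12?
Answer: 51900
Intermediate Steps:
t(g) = 0 (t(g) = -2*0*(-1)/3 = -0*(-1) = -1/3*0 = 0)
M(O) = O**2 (M(O) = (O + 0)*O = O*O = O**2)
(-173*C(4))*M((4 - 3)*5) = (-173*(-12))*((4 - 3)*5)**2 = 2076*(1*5)**2 = 2076*5**2 = 2076*25 = 51900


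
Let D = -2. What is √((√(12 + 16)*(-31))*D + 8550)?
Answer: √(8550 + 124*√7) ≈ 94.224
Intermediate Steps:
√((√(12 + 16)*(-31))*D + 8550) = √((√(12 + 16)*(-31))*(-2) + 8550) = √((√28*(-31))*(-2) + 8550) = √(((2*√7)*(-31))*(-2) + 8550) = √(-62*√7*(-2) + 8550) = √(124*√7 + 8550) = √(8550 + 124*√7)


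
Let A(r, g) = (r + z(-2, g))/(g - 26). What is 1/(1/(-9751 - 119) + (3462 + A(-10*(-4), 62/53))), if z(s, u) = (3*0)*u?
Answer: 9870/34154039 ≈ 0.00028898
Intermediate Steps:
z(s, u) = 0 (z(s, u) = 0*u = 0)
A(r, g) = r/(-26 + g) (A(r, g) = (r + 0)/(g - 26) = r/(-26 + g))
1/(1/(-9751 - 119) + (3462 + A(-10*(-4), 62/53))) = 1/(1/(-9751 - 119) + (3462 + (-10*(-4))/(-26 + 62/53))) = 1/(1/(-9870) + (3462 + 40/(-26 + 62*(1/53)))) = 1/(-1/9870 + (3462 + 40/(-26 + 62/53))) = 1/(-1/9870 + (3462 + 40/(-1316/53))) = 1/(-1/9870 + (3462 + 40*(-53/1316))) = 1/(-1/9870 + (3462 - 530/329)) = 1/(-1/9870 + 1138468/329) = 1/(34154039/9870) = 9870/34154039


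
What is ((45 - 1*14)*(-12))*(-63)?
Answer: 23436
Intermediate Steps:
((45 - 1*14)*(-12))*(-63) = ((45 - 14)*(-12))*(-63) = (31*(-12))*(-63) = -372*(-63) = 23436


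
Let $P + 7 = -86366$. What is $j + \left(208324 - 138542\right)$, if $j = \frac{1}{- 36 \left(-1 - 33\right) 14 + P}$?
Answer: $\frac{4831496333}{69237} \approx 69782.0$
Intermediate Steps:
$P = -86373$ ($P = -7 - 86366 = -86373$)
$j = - \frac{1}{69237}$ ($j = \frac{1}{- 36 \left(-1 - 33\right) 14 - 86373} = \frac{1}{\left(-36\right) \left(-34\right) 14 - 86373} = \frac{1}{1224 \cdot 14 - 86373} = \frac{1}{17136 - 86373} = \frac{1}{-69237} = - \frac{1}{69237} \approx -1.4443 \cdot 10^{-5}$)
$j + \left(208324 - 138542\right) = - \frac{1}{69237} + \left(208324 - 138542\right) = - \frac{1}{69237} + 69782 = \frac{4831496333}{69237}$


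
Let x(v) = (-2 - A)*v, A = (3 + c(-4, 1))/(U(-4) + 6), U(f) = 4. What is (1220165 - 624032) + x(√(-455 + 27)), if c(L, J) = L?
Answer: 596133 - 19*I*√107/5 ≈ 5.9613e+5 - 39.307*I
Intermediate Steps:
A = -⅒ (A = (3 - 4)/(4 + 6) = -1/10 = -1*⅒ = -⅒ ≈ -0.10000)
x(v) = -19*v/10 (x(v) = (-2 - 1*(-⅒))*v = (-2 + ⅒)*v = -19*v/10)
(1220165 - 624032) + x(√(-455 + 27)) = (1220165 - 624032) - 19*√(-455 + 27)/10 = 596133 - 19*I*√107/5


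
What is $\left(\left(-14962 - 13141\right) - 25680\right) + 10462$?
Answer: $-43321$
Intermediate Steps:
$\left(\left(-14962 - 13141\right) - 25680\right) + 10462 = \left(-28103 - 25680\right) + 10462 = -53783 + 10462 = -43321$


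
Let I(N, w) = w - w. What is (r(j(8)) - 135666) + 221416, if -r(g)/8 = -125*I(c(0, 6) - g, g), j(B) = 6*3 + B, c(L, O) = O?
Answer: 85750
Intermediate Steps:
I(N, w) = 0
j(B) = 18 + B
r(g) = 0 (r(g) = -(-1000)*0 = -8*0 = 0)
(r(j(8)) - 135666) + 221416 = (0 - 135666) + 221416 = -135666 + 221416 = 85750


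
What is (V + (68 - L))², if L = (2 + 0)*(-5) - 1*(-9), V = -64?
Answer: 25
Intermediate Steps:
L = -1 (L = 2*(-5) + 9 = -10 + 9 = -1)
(V + (68 - L))² = (-64 + (68 - 1*(-1)))² = (-64 + (68 + 1))² = (-64 + 69)² = 5² = 25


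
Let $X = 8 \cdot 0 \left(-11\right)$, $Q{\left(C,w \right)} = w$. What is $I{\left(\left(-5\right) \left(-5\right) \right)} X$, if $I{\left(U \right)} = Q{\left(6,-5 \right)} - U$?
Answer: $0$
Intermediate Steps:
$I{\left(U \right)} = -5 - U$
$X = 0$ ($X = 0 \left(-11\right) = 0$)
$I{\left(\left(-5\right) \left(-5\right) \right)} X = \left(-5 - \left(-5\right) \left(-5\right)\right) 0 = \left(-5 - 25\right) 0 = \left(-30\right) 0 = 0$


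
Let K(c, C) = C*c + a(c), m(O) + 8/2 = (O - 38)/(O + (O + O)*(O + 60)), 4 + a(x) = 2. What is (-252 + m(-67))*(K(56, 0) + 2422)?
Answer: -539856020/871 ≈ -6.1981e+5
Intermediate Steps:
a(x) = -2 (a(x) = -4 + 2 = -2)
m(O) = -4 + (-38 + O)/(O + 2*O*(60 + O)) (m(O) = -4 + (O - 38)/(O + (O + O)*(O + 60)) = -4 + (-38 + O)/(O + (2*O)*(60 + O)) = -4 + (-38 + O)/(O + 2*O*(60 + O)))
K(c, C) = -2 + C*c (K(c, C) = C*c - 2 = -2 + C*c)
(-252 + m(-67))*(K(56, 0) + 2422) = (-252 + (-38 - 483*(-67) - 8*(-67)**2)/((-67)*(121 + 2*(-67))))*((-2 + 0*56) + 2422) = (-252 - (-38 + 32361 - 8*4489)/(67*(121 - 134)))*((-2 + 0) + 2422) = (-252 - 1/67*(-38 + 32361 - 35912)/(-13))*(-2 + 2422) = (-252 - 1/67*(-1/13)*(-3589))*2420 = (-252 - 3589/871)*2420 = -223081/871*2420 = -539856020/871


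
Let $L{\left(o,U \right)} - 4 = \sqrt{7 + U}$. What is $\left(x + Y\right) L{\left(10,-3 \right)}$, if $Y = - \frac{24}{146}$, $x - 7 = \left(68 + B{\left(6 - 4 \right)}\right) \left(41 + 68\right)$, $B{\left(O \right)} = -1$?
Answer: $\frac{3201708}{73} \approx 43859.0$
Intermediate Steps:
$L{\left(o,U \right)} = 4 + \sqrt{7 + U}$
$x = 7310$ ($x = 7 + \left(68 - 1\right) \left(41 + 68\right) = 7 + 67 \cdot 109 = 7 + 7303 = 7310$)
$Y = - \frac{12}{73}$ ($Y = \left(-24\right) \frac{1}{146} = - \frac{12}{73} \approx -0.16438$)
$\left(x + Y\right) L{\left(10,-3 \right)} = \left(7310 - \frac{12}{73}\right) \left(4 + \sqrt{7 - 3}\right) = \frac{533618 \left(4 + \sqrt{4}\right)}{73} = \frac{533618 \left(4 + 2\right)}{73} = \frac{533618}{73} \cdot 6 = \frac{3201708}{73}$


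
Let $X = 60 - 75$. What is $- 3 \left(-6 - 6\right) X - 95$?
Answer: $-635$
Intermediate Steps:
$X = -15$ ($X = 60 - 75 = -15$)
$- 3 \left(-6 - 6\right) X - 95 = - 3 \left(-6 - 6\right) \left(-15\right) - 95 = \left(-3\right) \left(-12\right) \left(-15\right) - 95 = 36 \left(-15\right) - 95 = -540 - 95 = -635$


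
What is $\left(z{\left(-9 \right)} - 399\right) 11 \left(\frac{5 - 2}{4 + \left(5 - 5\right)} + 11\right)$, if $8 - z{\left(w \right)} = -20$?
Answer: $- \frac{191807}{4} \approx -47952.0$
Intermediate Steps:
$z{\left(w \right)} = 28$ ($z{\left(w \right)} = 8 - -20 = 8 + 20 = 28$)
$\left(z{\left(-9 \right)} - 399\right) 11 \left(\frac{5 - 2}{4 + \left(5 - 5\right)} + 11\right) = \left(28 - 399\right) 11 \left(\frac{5 - 2}{4 + \left(5 - 5\right)} + 11\right) = - 371 \cdot 11 \left(\frac{3}{4 + 0} + 11\right) = - 371 \cdot 11 \left(\frac{3}{4} + 11\right) = - 371 \cdot 11 \cdot \frac{47}{4} = \left(-371\right) \frac{517}{4} = - \frac{191807}{4}$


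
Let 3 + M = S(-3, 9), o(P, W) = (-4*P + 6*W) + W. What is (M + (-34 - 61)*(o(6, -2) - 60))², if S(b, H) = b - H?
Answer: 86397025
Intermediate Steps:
o(P, W) = -4*P + 7*W
M = -15 (M = -3 + (-3 - 1*9) = -3 + (-3 - 9) = -3 - 12 = -15)
(M + (-34 - 61)*(o(6, -2) - 60))² = (-15 + (-34 - 61)*((-4*6 + 7*(-2)) - 60))² = (-15 - 95*((-24 - 14) - 60))² = (-15 - 95*(-38 - 60))² = (-15 - 95*(-98))² = (-15 + 9310)² = 9295² = 86397025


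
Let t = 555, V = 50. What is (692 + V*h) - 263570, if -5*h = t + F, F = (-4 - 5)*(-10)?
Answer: -269328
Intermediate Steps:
F = 90 (F = -9*(-10) = 90)
h = -129 (h = -(555 + 90)/5 = -⅕*645 = -129)
(692 + V*h) - 263570 = (692 + 50*(-129)) - 263570 = (692 - 6450) - 263570 = -5758 - 263570 = -269328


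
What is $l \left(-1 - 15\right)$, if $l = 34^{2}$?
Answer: $-18496$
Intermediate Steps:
$l = 1156$
$l \left(-1 - 15\right) = 1156 \left(-1 - 15\right) = 1156 \left(-16\right) = -18496$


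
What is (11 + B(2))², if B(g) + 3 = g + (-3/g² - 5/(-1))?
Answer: 3249/16 ≈ 203.06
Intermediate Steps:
B(g) = 2 + g - 3/g² (B(g) = -3 + (g + (-3/g² - 5/(-1))) = -3 + (g + (-3/g² - 5*(-1))) = -3 + (g + (-3/g² + 5)) = -3 + (g + (5 - 3/g²)) = -3 + (5 + g - 3/g²) = 2 + g - 3/g²)
(11 + B(2))² = (11 + (2 + 2 - 3/2²))² = (11 + (2 + 2 - 3*¼))² = (11 + (2 + 2 - ¾))² = (11 + 13/4)² = (57/4)² = 3249/16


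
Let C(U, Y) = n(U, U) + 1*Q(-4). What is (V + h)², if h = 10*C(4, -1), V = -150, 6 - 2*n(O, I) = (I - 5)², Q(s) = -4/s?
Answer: 13225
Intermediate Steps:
n(O, I) = 3 - (-5 + I)²/2 (n(O, I) = 3 - (I - 5)²/2 = 3 - (-5 + I)²/2)
C(U, Y) = 4 - (-5 + U)²/2 (C(U, Y) = (3 - (-5 + U)²/2) + 1*(-4/(-4)) = (3 - (-5 + U)²/2) + 1*(-4*(-¼)) = (3 - (-5 + U)²/2) + 1*1 = (3 - (-5 + U)²/2) + 1 = 4 - (-5 + U)²/2)
h = 35 (h = 10*(4 - (-5 + 4)²/2) = 10*(4 - ½*(-1)²) = 10*(4 - ½*1) = 10*(4 - ½) = 10*(7/2) = 35)
(V + h)² = (-150 + 35)² = (-115)² = 13225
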